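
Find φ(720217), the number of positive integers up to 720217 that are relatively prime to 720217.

Factor: 720217 = 53 · 107 · 127.
φ(720217) = (53−1) · (107−1) · (127−1) = 52 · 106 · 126 = 694512.

694512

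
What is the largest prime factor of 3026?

89

3026 = 2 · 1513
1513 = 17 · 89
89 is prime.
So 3026 = 2 · 17 · 89; the largest prime factor is 89.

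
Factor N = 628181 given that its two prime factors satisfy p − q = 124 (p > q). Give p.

857

Since p = q + 124, we have 628181 = q(q + 124), so q² + 124q − 628181 = 0.
Discriminant: 124² + 4·628181 = 15376 + 2512724 = 2528100; √2528100 = 1590.
q = (−124 + 1590)/2 = 733, and p = q + 124 = 857.
Check: 733 · 857 = 628181.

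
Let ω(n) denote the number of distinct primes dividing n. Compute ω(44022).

44022 = 2 · 22011
22011 = 3 · 7337
7337 = 11 · 667
667 = 23 · 29
44022 = 2 · 3 · 11 · 23 · 29, which has 5 distinct prime factors.

5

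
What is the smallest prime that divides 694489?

59

694489 is odd.
Digit sum 40, not divisible by 3.
Ends in 9: not divisible by 5.
7: 694489 = 7·99212 + 5
11: 694489 = 11·63135 + 4
13: 694489 = 13·53422 + 3
17: 694489 = 17·40852 + 5
19: 694489 = 19·36552 + 1
23: 694489 = 23·30195 + 4
29: 694489 = 29·23947 + 26
31: 694489 = 31·22402 + 27
37: 694489 = 37·18769 + 36
41: 694489 = 41·16938 + 31
43: 694489 = 43·16150 + 39
47: 694489 = 47·14776 + 17
53: 694489 = 53·13103 + 30
59: 694489 = 59·11771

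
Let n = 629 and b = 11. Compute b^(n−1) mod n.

174

11^1 ≡ 11 (mod 629)
11^2 ≡ 11^2 = 121 ≡ 121 (mod 629)
11^4 ≡ 121^2 = 14641 ≡ 174 (mod 629)
11^8 ≡ 174^2 = 30276 ≡ 84 (mod 629)
11^16 ≡ 84^2 = 7056 ≡ 137 (mod 629)
11^32 ≡ 137^2 = 18769 ≡ 528 (mod 629)
11^64 ≡ 528^2 = 278784 ≡ 137 (mod 629)
11^128 ≡ 137^2 = 18769 ≡ 528 (mod 629)
11^256 ≡ 528^2 = 278784 ≡ 137 (mod 629)
11^512 ≡ 137^2 = 18769 ≡ 528 (mod 629)
628 = 512 + 64 + 32 + 16 + 4 in binary powers of 2.
So 11^628 ≡ 528 · 137 · 528 · 137 · 174 ≡ 174 (mod 629).
Since 174 ≠ 1, base 11 is a Fermat witness: 629 is composite.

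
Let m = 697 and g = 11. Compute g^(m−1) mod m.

11^1 ≡ 11 (mod 697)
11^2 ≡ 11^2 = 121 ≡ 121 (mod 697)
11^4 ≡ 121^2 = 14641 ≡ 4 (mod 697)
11^8 ≡ 4^2 = 16 ≡ 16 (mod 697)
11^16 ≡ 16^2 = 256 ≡ 256 (mod 697)
11^32 ≡ 256^2 = 65536 ≡ 18 (mod 697)
11^64 ≡ 18^2 = 324 ≡ 324 (mod 697)
11^128 ≡ 324^2 = 104976 ≡ 426 (mod 697)
11^256 ≡ 426^2 = 181476 ≡ 256 (mod 697)
11^512 ≡ 256^2 = 65536 ≡ 18 (mod 697)
696 = 512 + 128 + 32 + 16 + 8 in binary powers of 2.
So 11^696 ≡ 18 · 426 · 18 · 256 · 16 ≡ 543 (mod 697).
Since 543 ≠ 1, base 11 is a Fermat witness: 697 is composite.

543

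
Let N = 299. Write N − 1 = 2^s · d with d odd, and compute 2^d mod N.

299 − 1 = 298 = 2^1 · 149, so d = 149.
2^1 ≡ 2 (mod 299)
2^2 ≡ 2^2 = 4 ≡ 4 (mod 299)
2^4 ≡ 4^2 = 16 ≡ 16 (mod 299)
2^8 ≡ 16^2 = 256 ≡ 256 (mod 299)
2^16 ≡ 256^2 = 65536 ≡ 55 (mod 299)
2^32 ≡ 55^2 = 3025 ≡ 35 (mod 299)
2^64 ≡ 35^2 = 1225 ≡ 29 (mod 299)
2^128 ≡ 29^2 = 841 ≡ 243 (mod 299)
149 = 128 + 16 + 4 + 1 in binary powers of 2.
So 2^149 ≡ 243 · 55 · 16 · 2 ≡ 110 (mod 299).
Squaring chain: 110; never reaches −1, so base 2 is a Miller–Rabin witness that 299 is composite.

110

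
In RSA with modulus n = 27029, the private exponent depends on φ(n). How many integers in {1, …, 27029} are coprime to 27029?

26700

Factor: 27029 = 151 · 179.
φ(27029) = (151−1) · (179−1) = 150 · 178 = 26700.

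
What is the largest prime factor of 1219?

1219 = 23 · 53
53 is prime.
So 1219 = 23 · 53; the largest prime factor is 53.

53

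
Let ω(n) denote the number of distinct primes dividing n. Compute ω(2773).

2

2773 = 47 · 59
2773 = 47 · 59, which has 2 distinct prime factors.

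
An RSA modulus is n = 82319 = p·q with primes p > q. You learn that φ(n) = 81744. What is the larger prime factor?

313

φ(n) = (p−1)(q−1) = n − (p+q) + 1, so p + q = 82319 − 81744 + 1 = 576.
p and q are the roots of t² − 576t + 82319 = 0.
Discriminant: 576² − 4·82319 = 331776 − 329276 = 2500; √2500 = 50.
q = (576 − 50)/2 = 263, p = (576 + 50)/2 = 313.
Check: 263 · 313 = 82319.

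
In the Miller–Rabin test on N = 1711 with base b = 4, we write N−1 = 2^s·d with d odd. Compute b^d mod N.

265

1711 − 1 = 1710 = 2^1 · 855, so d = 855.
4^1 ≡ 4 (mod 1711)
4^2 ≡ 4^2 = 16 ≡ 16 (mod 1711)
4^4 ≡ 16^2 = 256 ≡ 256 (mod 1711)
4^8 ≡ 256^2 = 65536 ≡ 518 (mod 1711)
4^16 ≡ 518^2 = 268324 ≡ 1408 (mod 1711)
4^32 ≡ 1408^2 = 1982464 ≡ 1126 (mod 1711)
4^64 ≡ 1126^2 = 1267876 ≡ 25 (mod 1711)
4^128 ≡ 25^2 = 625 ≡ 625 (mod 1711)
4^256 ≡ 625^2 = 390625 ≡ 517 (mod 1711)
4^512 ≡ 517^2 = 267289 ≡ 373 (mod 1711)
855 = 512 + 256 + 64 + 16 + 4 + 2 + 1 in binary powers of 2.
So 4^855 ≡ 373 · 517 · 25 · 1408 · 256 · 16 · 4 ≡ 265 (mod 1711).
Squaring chain: 265; never reaches −1, so base 4 is a Miller–Rabin witness that 1711 is composite.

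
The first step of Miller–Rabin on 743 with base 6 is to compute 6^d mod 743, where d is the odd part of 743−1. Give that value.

743 − 1 = 742 = 2^1 · 371, so d = 371.
6^1 ≡ 6 (mod 743)
6^2 ≡ 6^2 = 36 ≡ 36 (mod 743)
6^4 ≡ 36^2 = 1296 ≡ 553 (mod 743)
6^8 ≡ 553^2 = 305809 ≡ 436 (mod 743)
6^16 ≡ 436^2 = 190096 ≡ 631 (mod 743)
6^32 ≡ 631^2 = 398161 ≡ 656 (mod 743)
6^64 ≡ 656^2 = 430336 ≡ 139 (mod 743)
6^128 ≡ 139^2 = 19321 ≡ 3 (mod 743)
6^256 ≡ 3^2 = 9 ≡ 9 (mod 743)
371 = 256 + 64 + 32 + 16 + 2 + 1 in binary powers of 2.
So 6^371 ≡ 9 · 139 · 656 · 631 · 36 · 6 ≡ 1 (mod 743).
Since 6^d ≡ 1 (mod 743), base 6 does not prove 743 composite.

1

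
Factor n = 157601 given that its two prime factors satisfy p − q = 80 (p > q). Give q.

Since p = q + 80, we have 157601 = q(q + 80), so q² + 80q − 157601 = 0.
Discriminant: 80² + 4·157601 = 6400 + 630404 = 636804; √636804 = 798.
q = (−80 + 798)/2 = 359, and p = q + 80 = 439.
Check: 359 · 439 = 157601.

359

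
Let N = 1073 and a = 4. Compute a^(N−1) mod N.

1069

4^1 ≡ 4 (mod 1073)
4^2 ≡ 4^2 = 16 ≡ 16 (mod 1073)
4^4 ≡ 16^2 = 256 ≡ 256 (mod 1073)
4^8 ≡ 256^2 = 65536 ≡ 83 (mod 1073)
4^16 ≡ 83^2 = 6889 ≡ 451 (mod 1073)
4^32 ≡ 451^2 = 203401 ≡ 604 (mod 1073)
4^64 ≡ 604^2 = 364816 ≡ 1069 (mod 1073)
4^128 ≡ 1069^2 = 1142761 ≡ 16 (mod 1073)
4^256 ≡ 16^2 = 256 ≡ 256 (mod 1073)
4^512 ≡ 256^2 = 65536 ≡ 83 (mod 1073)
4^1024 ≡ 83^2 = 6889 ≡ 451 (mod 1073)
1072 = 1024 + 32 + 16 in binary powers of 2.
So 4^1072 ≡ 451 · 604 · 451 ≡ 1069 (mod 1073).
Since 1069 ≠ 1, base 4 is a Fermat witness: 1073 is composite.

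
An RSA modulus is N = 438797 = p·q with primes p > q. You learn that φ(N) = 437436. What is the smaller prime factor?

523

φ(n) = (p−1)(q−1) = n − (p+q) + 1, so p + q = 438797 − 437436 + 1 = 1362.
p and q are the roots of t² − 1362t + 438797 = 0.
Discriminant: 1362² − 4·438797 = 1855044 − 1755188 = 99856; √99856 = 316.
q = (1362 − 316)/2 = 523, p = (1362 + 316)/2 = 839.
Check: 523 · 839 = 438797.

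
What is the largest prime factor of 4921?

4921 = 7 · 703
703 = 19 · 37
37 is prime.
So 4921 = 7 · 19 · 37; the largest prime factor is 37.

37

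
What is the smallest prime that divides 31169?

71

31169 is odd.
Digit sum 20, not divisible by 3.
Ends in 9: not divisible by 5.
7: 31169 = 7·4452 + 5
11: 31169 = 11·2833 + 6
13: 31169 = 13·2397 + 8
17: 31169 = 17·1833 + 8
19: 31169 = 19·1640 + 9
23: 31169 = 23·1355 + 4
29: 31169 = 29·1074 + 23
31: 31169 = 31·1005 + 14
37: 31169 = 37·842 + 15
41: 31169 = 41·760 + 9
43: 31169 = 43·724 + 37
47: 31169 = 47·663 + 8
53: 31169 = 53·588 + 5
59: 31169 = 59·528 + 17
61: 31169 = 61·510 + 59
67: 31169 = 67·465 + 14
71: 31169 = 71·439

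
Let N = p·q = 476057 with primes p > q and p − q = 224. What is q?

587

Since p = q + 224, we have 476057 = q(q + 224), so q² + 224q − 476057 = 0.
Discriminant: 224² + 4·476057 = 50176 + 1904228 = 1954404; √1954404 = 1398.
q = (−224 + 1398)/2 = 587, and p = q + 224 = 811.
Check: 587 · 811 = 476057.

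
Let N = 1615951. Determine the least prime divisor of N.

59

1615951 is odd.
Digit sum 28, not divisible by 3.
Ends in 1: not divisible by 5.
7: 1615951 = 7·230850 + 1
11: 1615951 = 11·146904 + 7
13: 1615951 = 13·124303 + 12
17: 1615951 = 17·95055 + 16
19: 1615951 = 19·85050 + 1
23: 1615951 = 23·70258 + 17
29: 1615951 = 29·55722 + 13
31: 1615951 = 31·52127 + 14
37: 1615951 = 37·43674 + 13
41: 1615951 = 41·39413 + 18
43: 1615951 = 43·37580 + 11
47: 1615951 = 47·34381 + 44
53: 1615951 = 53·30489 + 34
59: 1615951 = 59·27389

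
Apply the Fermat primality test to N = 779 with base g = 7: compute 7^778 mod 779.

7^1 ≡ 7 (mod 779)
7^2 ≡ 7^2 = 49 ≡ 49 (mod 779)
7^4 ≡ 49^2 = 2401 ≡ 64 (mod 779)
7^8 ≡ 64^2 = 4096 ≡ 201 (mod 779)
7^16 ≡ 201^2 = 40401 ≡ 672 (mod 779)
7^32 ≡ 672^2 = 451584 ≡ 543 (mod 779)
7^64 ≡ 543^2 = 294849 ≡ 387 (mod 779)
7^128 ≡ 387^2 = 149769 ≡ 201 (mod 779)
7^256 ≡ 201^2 = 40401 ≡ 672 (mod 779)
7^512 ≡ 672^2 = 451584 ≡ 543 (mod 779)
778 = 512 + 256 + 8 + 2 in binary powers of 2.
So 7^778 ≡ 543 · 672 · 201 · 49 ≡ 292 (mod 779).
Since 292 ≠ 1, base 7 is a Fermat witness: 779 is composite.

292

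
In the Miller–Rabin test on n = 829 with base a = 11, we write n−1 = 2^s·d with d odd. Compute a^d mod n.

1

829 − 1 = 828 = 2^2 · 207, so d = 207.
11^1 ≡ 11 (mod 829)
11^2 ≡ 11^2 = 121 ≡ 121 (mod 829)
11^4 ≡ 121^2 = 14641 ≡ 548 (mod 829)
11^8 ≡ 548^2 = 300304 ≡ 206 (mod 829)
11^16 ≡ 206^2 = 42436 ≡ 157 (mod 829)
11^32 ≡ 157^2 = 24649 ≡ 608 (mod 829)
11^64 ≡ 608^2 = 369664 ≡ 759 (mod 829)
11^128 ≡ 759^2 = 576081 ≡ 755 (mod 829)
207 = 128 + 64 + 8 + 4 + 2 + 1 in binary powers of 2.
So 11^207 ≡ 755 · 759 · 206 · 548 · 121 · 11 ≡ 1 (mod 829).
Since 11^d ≡ 1 (mod 829), base 11 does not prove 829 composite.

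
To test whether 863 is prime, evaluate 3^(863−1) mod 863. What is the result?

3^1 ≡ 3 (mod 863)
3^2 ≡ 3^2 = 9 ≡ 9 (mod 863)
3^4 ≡ 9^2 = 81 ≡ 81 (mod 863)
3^8 ≡ 81^2 = 6561 ≡ 520 (mod 863)
3^16 ≡ 520^2 = 270400 ≡ 281 (mod 863)
3^32 ≡ 281^2 = 78961 ≡ 428 (mod 863)
3^64 ≡ 428^2 = 183184 ≡ 228 (mod 863)
3^128 ≡ 228^2 = 51984 ≡ 204 (mod 863)
3^256 ≡ 204^2 = 41616 ≡ 192 (mod 863)
3^512 ≡ 192^2 = 36864 ≡ 618 (mod 863)
862 = 512 + 256 + 64 + 16 + 8 + 4 + 2 in binary powers of 2.
So 3^862 ≡ 618 · 192 · 228 · 281 · 520 · 81 · 9 ≡ 1 (mod 863).
Since the result is 1, base 3 gives no evidence that 863 is composite.

1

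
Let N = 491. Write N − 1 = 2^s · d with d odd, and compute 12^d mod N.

1

491 − 1 = 490 = 2^1 · 245, so d = 245.
12^1 ≡ 12 (mod 491)
12^2 ≡ 12^2 = 144 ≡ 144 (mod 491)
12^4 ≡ 144^2 = 20736 ≡ 114 (mod 491)
12^8 ≡ 114^2 = 12996 ≡ 230 (mod 491)
12^16 ≡ 230^2 = 52900 ≡ 363 (mod 491)
12^32 ≡ 363^2 = 131769 ≡ 181 (mod 491)
12^64 ≡ 181^2 = 32761 ≡ 355 (mod 491)
12^128 ≡ 355^2 = 126025 ≡ 329 (mod 491)
245 = 128 + 64 + 32 + 16 + 4 + 1 in binary powers of 2.
So 12^245 ≡ 329 · 355 · 181 · 363 · 114 · 12 ≡ 1 (mod 491).
Since 12^d ≡ 1 (mod 491), base 12 does not prove 491 composite.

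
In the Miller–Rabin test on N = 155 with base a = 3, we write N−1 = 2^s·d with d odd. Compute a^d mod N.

53

155 − 1 = 154 = 2^1 · 77, so d = 77.
3^1 ≡ 3 (mod 155)
3^2 ≡ 3^2 = 9 ≡ 9 (mod 155)
3^4 ≡ 9^2 = 81 ≡ 81 (mod 155)
3^8 ≡ 81^2 = 6561 ≡ 51 (mod 155)
3^16 ≡ 51^2 = 2601 ≡ 121 (mod 155)
3^32 ≡ 121^2 = 14641 ≡ 71 (mod 155)
3^64 ≡ 71^2 = 5041 ≡ 81 (mod 155)
77 = 64 + 8 + 4 + 1 in binary powers of 2.
So 3^77 ≡ 81 · 51 · 81 · 3 ≡ 53 (mod 155).
Squaring chain: 53; never reaches −1, so base 3 is a Miller–Rabin witness that 155 is composite.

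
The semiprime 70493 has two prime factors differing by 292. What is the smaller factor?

Since p = q + 292, we have 70493 = q(q + 292), so q² + 292q − 70493 = 0.
Discriminant: 292² + 4·70493 = 85264 + 281972 = 367236; √367236 = 606.
q = (−292 + 606)/2 = 157, and p = q + 292 = 449.
Check: 157 · 449 = 70493.

157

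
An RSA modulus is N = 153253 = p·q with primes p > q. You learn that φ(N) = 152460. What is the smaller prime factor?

331

φ(n) = (p−1)(q−1) = n − (p+q) + 1, so p + q = 153253 − 152460 + 1 = 794.
p and q are the roots of t² − 794t + 153253 = 0.
Discriminant: 794² − 4·153253 = 630436 − 613012 = 17424; √17424 = 132.
q = (794 − 132)/2 = 331, p = (794 + 132)/2 = 463.
Check: 331 · 463 = 153253.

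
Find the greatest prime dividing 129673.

89

129673 = 31 · 4183
4183 = 47 · 89
89 is prime.
So 129673 = 31 · 47 · 89; the largest prime factor is 89.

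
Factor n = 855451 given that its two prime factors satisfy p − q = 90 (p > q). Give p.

Since p = q + 90, we have 855451 = q(q + 90), so q² + 90q − 855451 = 0.
Discriminant: 90² + 4·855451 = 8100 + 3421804 = 3429904; √3429904 = 1852.
q = (−90 + 1852)/2 = 881, and p = q + 90 = 971.
Check: 881 · 971 = 855451.

971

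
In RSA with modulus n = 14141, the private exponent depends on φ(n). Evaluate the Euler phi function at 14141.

Factor: 14141 = 79 · 179.
φ(14141) = (79−1) · (179−1) = 78 · 178 = 13884.

13884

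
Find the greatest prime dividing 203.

203 = 7 · 29
29 is prime.
So 203 = 7 · 29; the largest prime factor is 29.

29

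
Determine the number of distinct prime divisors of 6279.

6279 = 3 · 2093
2093 = 7 · 299
299 = 13 · 23
6279 = 3 · 7 · 13 · 23, which has 4 distinct prime factors.

4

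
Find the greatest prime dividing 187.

17

187 = 11 · 17
17 is prime.
So 187 = 11 · 17; the largest prime factor is 17.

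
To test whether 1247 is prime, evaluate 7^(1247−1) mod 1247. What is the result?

552

7^1 ≡ 7 (mod 1247)
7^2 ≡ 7^2 = 49 ≡ 49 (mod 1247)
7^4 ≡ 49^2 = 2401 ≡ 1154 (mod 1247)
7^8 ≡ 1154^2 = 1331716 ≡ 1167 (mod 1247)
7^16 ≡ 1167^2 = 1361889 ≡ 165 (mod 1247)
7^32 ≡ 165^2 = 27225 ≡ 1038 (mod 1247)
7^64 ≡ 1038^2 = 1077444 ≡ 36 (mod 1247)
7^128 ≡ 36^2 = 1296 ≡ 49 (mod 1247)
7^256 ≡ 49^2 = 2401 ≡ 1154 (mod 1247)
7^512 ≡ 1154^2 = 1331716 ≡ 1167 (mod 1247)
7^1024 ≡ 1167^2 = 1361889 ≡ 165 (mod 1247)
1246 = 1024 + 128 + 64 + 16 + 8 + 4 + 2 in binary powers of 2.
So 7^1246 ≡ 165 · 49 · 36 · 165 · 1167 · 1154 · 49 ≡ 552 (mod 1247).
Since 552 ≠ 1, base 7 is a Fermat witness: 1247 is composite.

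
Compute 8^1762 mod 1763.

1417

8^1 ≡ 8 (mod 1763)
8^2 ≡ 8^2 = 64 ≡ 64 (mod 1763)
8^4 ≡ 64^2 = 4096 ≡ 570 (mod 1763)
8^8 ≡ 570^2 = 324900 ≡ 508 (mod 1763)
8^16 ≡ 508^2 = 258064 ≡ 666 (mod 1763)
8^32 ≡ 666^2 = 443556 ≡ 1043 (mod 1763)
8^64 ≡ 1043^2 = 1087849 ≡ 78 (mod 1763)
8^128 ≡ 78^2 = 6084 ≡ 795 (mod 1763)
8^256 ≡ 795^2 = 632025 ≡ 871 (mod 1763)
8^512 ≡ 871^2 = 758641 ≡ 551 (mod 1763)
8^1024 ≡ 551^2 = 303601 ≡ 365 (mod 1763)
1762 = 1024 + 512 + 128 + 64 + 32 + 2 in binary powers of 2.
So 8^1762 ≡ 365 · 551 · 795 · 78 · 1043 · 64 ≡ 1417 (mod 1763).
Since 1417 ≠ 1, base 8 is a Fermat witness: 1763 is composite.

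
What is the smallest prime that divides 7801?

29

7801 is odd.
Digit sum 16, not divisible by 3.
Ends in 1: not divisible by 5.
7: 7801 = 7·1114 + 3
11: 7801 = 11·709 + 2
13: 7801 = 13·600 + 1
17: 7801 = 17·458 + 15
19: 7801 = 19·410 + 11
23: 7801 = 23·339 + 4
29: 7801 = 29·269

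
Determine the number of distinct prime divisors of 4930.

4

4930 = 2 · 2465
2465 = 5 · 493
493 = 17 · 29
4930 = 2 · 5 · 17 · 29, which has 4 distinct prime factors.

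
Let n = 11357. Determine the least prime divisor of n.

41

11357 is odd.
Digit sum 17, not divisible by 3.
Ends in 7: not divisible by 5.
7: 11357 = 7·1622 + 3
11: 11357 = 11·1032 + 5
13: 11357 = 13·873 + 8
17: 11357 = 17·668 + 1
19: 11357 = 19·597 + 14
23: 11357 = 23·493 + 18
29: 11357 = 29·391 + 18
31: 11357 = 31·366 + 11
37: 11357 = 37·306 + 35
41: 11357 = 41·277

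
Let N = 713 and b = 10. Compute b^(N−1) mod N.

485

10^1 ≡ 10 (mod 713)
10^2 ≡ 10^2 = 100 ≡ 100 (mod 713)
10^4 ≡ 100^2 = 10000 ≡ 18 (mod 713)
10^8 ≡ 18^2 = 324 ≡ 324 (mod 713)
10^16 ≡ 324^2 = 104976 ≡ 165 (mod 713)
10^32 ≡ 165^2 = 27225 ≡ 131 (mod 713)
10^64 ≡ 131^2 = 17161 ≡ 49 (mod 713)
10^128 ≡ 49^2 = 2401 ≡ 262 (mod 713)
10^256 ≡ 262^2 = 68644 ≡ 196 (mod 713)
10^512 ≡ 196^2 = 38416 ≡ 627 (mod 713)
712 = 512 + 128 + 64 + 8 in binary powers of 2.
So 10^712 ≡ 627 · 262 · 49 · 324 ≡ 485 (mod 713).
Since 485 ≠ 1, base 10 is a Fermat witness: 713 is composite.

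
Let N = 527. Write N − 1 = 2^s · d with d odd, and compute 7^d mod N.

165

527 − 1 = 526 = 2^1 · 263, so d = 263.
7^1 ≡ 7 (mod 527)
7^2 ≡ 7^2 = 49 ≡ 49 (mod 527)
7^4 ≡ 49^2 = 2401 ≡ 293 (mod 527)
7^8 ≡ 293^2 = 85849 ≡ 475 (mod 527)
7^16 ≡ 475^2 = 225625 ≡ 69 (mod 527)
7^32 ≡ 69^2 = 4761 ≡ 18 (mod 527)
7^64 ≡ 18^2 = 324 ≡ 324 (mod 527)
7^128 ≡ 324^2 = 104976 ≡ 103 (mod 527)
7^256 ≡ 103^2 = 10609 ≡ 69 (mod 527)
263 = 256 + 4 + 2 + 1 in binary powers of 2.
So 7^263 ≡ 69 · 293 · 49 · 7 ≡ 165 (mod 527).
Squaring chain: 165; never reaches −1, so base 7 is a Miller–Rabin witness that 527 is composite.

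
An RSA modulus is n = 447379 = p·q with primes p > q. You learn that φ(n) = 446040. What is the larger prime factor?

φ(n) = (p−1)(q−1) = n − (p+q) + 1, so p + q = 447379 − 446040 + 1 = 1340.
p and q are the roots of t² − 1340t + 447379 = 0.
Discriminant: 1340² − 4·447379 = 1795600 − 1789516 = 6084; √6084 = 78.
q = (1340 − 78)/2 = 631, p = (1340 + 78)/2 = 709.
Check: 631 · 709 = 447379.

709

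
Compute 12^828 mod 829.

12^1 ≡ 12 (mod 829)
12^2 ≡ 12^2 = 144 ≡ 144 (mod 829)
12^4 ≡ 144^2 = 20736 ≡ 11 (mod 829)
12^8 ≡ 11^2 = 121 ≡ 121 (mod 829)
12^16 ≡ 121^2 = 14641 ≡ 548 (mod 829)
12^32 ≡ 548^2 = 300304 ≡ 206 (mod 829)
12^64 ≡ 206^2 = 42436 ≡ 157 (mod 829)
12^128 ≡ 157^2 = 24649 ≡ 608 (mod 829)
12^256 ≡ 608^2 = 369664 ≡ 759 (mod 829)
12^512 ≡ 759^2 = 576081 ≡ 755 (mod 829)
828 = 512 + 256 + 32 + 16 + 8 + 4 in binary powers of 2.
So 12^828 ≡ 755 · 759 · 206 · 548 · 121 · 11 ≡ 1 (mod 829).
Since the result is 1, base 12 gives no evidence that 829 is composite.

1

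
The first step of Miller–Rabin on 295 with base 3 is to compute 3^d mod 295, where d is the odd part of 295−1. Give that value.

127

295 − 1 = 294 = 2^1 · 147, so d = 147.
3^1 ≡ 3 (mod 295)
3^2 ≡ 3^2 = 9 ≡ 9 (mod 295)
3^4 ≡ 9^2 = 81 ≡ 81 (mod 295)
3^8 ≡ 81^2 = 6561 ≡ 71 (mod 295)
3^16 ≡ 71^2 = 5041 ≡ 26 (mod 295)
3^32 ≡ 26^2 = 676 ≡ 86 (mod 295)
3^64 ≡ 86^2 = 7396 ≡ 21 (mod 295)
3^128 ≡ 21^2 = 441 ≡ 146 (mod 295)
147 = 128 + 16 + 2 + 1 in binary powers of 2.
So 3^147 ≡ 146 · 26 · 9 · 3 ≡ 127 (mod 295).
Squaring chain: 127; never reaches −1, so base 3 is a Miller–Rabin witness that 295 is composite.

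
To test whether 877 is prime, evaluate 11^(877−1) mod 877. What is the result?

1

11^1 ≡ 11 (mod 877)
11^2 ≡ 11^2 = 121 ≡ 121 (mod 877)
11^4 ≡ 121^2 = 14641 ≡ 609 (mod 877)
11^8 ≡ 609^2 = 370881 ≡ 787 (mod 877)
11^16 ≡ 787^2 = 619369 ≡ 207 (mod 877)
11^32 ≡ 207^2 = 42849 ≡ 753 (mod 877)
11^64 ≡ 753^2 = 567009 ≡ 467 (mod 877)
11^128 ≡ 467^2 = 218089 ≡ 593 (mod 877)
11^256 ≡ 593^2 = 351649 ≡ 849 (mod 877)
11^512 ≡ 849^2 = 720801 ≡ 784 (mod 877)
876 = 512 + 256 + 64 + 32 + 8 + 4 in binary powers of 2.
So 11^876 ≡ 784 · 849 · 467 · 753 · 787 · 609 ≡ 1 (mod 877).
Since the result is 1, base 11 gives no evidence that 877 is composite.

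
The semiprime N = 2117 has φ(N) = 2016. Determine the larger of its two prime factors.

φ(n) = (p−1)(q−1) = n − (p+q) + 1, so p + q = 2117 − 2016 + 1 = 102.
p and q are the roots of t² − 102t + 2117 = 0.
Discriminant: 102² − 4·2117 = 10404 − 8468 = 1936; √1936 = 44.
q = (102 − 44)/2 = 29, p = (102 + 44)/2 = 73.
Check: 29 · 73 = 2117.

73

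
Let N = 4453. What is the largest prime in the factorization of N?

4453 = 61 · 73
73 is prime.
So 4453 = 61 · 73; the largest prime factor is 73.

73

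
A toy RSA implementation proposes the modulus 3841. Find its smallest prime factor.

23

3841 is odd.
Digit sum 16, not divisible by 3.
Ends in 1: not divisible by 5.
7: 3841 = 7·548 + 5
11: 3841 = 11·349 + 2
13: 3841 = 13·295 + 6
17: 3841 = 17·225 + 16
19: 3841 = 19·202 + 3
23: 3841 = 23·167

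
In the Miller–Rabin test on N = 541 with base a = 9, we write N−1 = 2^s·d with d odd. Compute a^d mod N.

1

541 − 1 = 540 = 2^2 · 135, so d = 135.
9^1 ≡ 9 (mod 541)
9^2 ≡ 9^2 = 81 ≡ 81 (mod 541)
9^4 ≡ 81^2 = 6561 ≡ 69 (mod 541)
9^8 ≡ 69^2 = 4761 ≡ 433 (mod 541)
9^16 ≡ 433^2 = 187489 ≡ 303 (mod 541)
9^32 ≡ 303^2 = 91809 ≡ 380 (mod 541)
9^64 ≡ 380^2 = 144400 ≡ 494 (mod 541)
9^128 ≡ 494^2 = 244036 ≡ 45 (mod 541)
135 = 128 + 4 + 2 + 1 in binary powers of 2.
So 9^135 ≡ 45 · 69 · 81 · 9 ≡ 1 (mod 541).
Since 9^d ≡ 1 (mod 541), base 9 does not prove 541 composite.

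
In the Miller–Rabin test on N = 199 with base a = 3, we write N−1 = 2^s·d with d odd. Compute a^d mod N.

198

199 − 1 = 198 = 2^1 · 99, so d = 99.
3^1 ≡ 3 (mod 199)
3^2 ≡ 3^2 = 9 ≡ 9 (mod 199)
3^4 ≡ 9^2 = 81 ≡ 81 (mod 199)
3^8 ≡ 81^2 = 6561 ≡ 193 (mod 199)
3^16 ≡ 193^2 = 37249 ≡ 36 (mod 199)
3^32 ≡ 36^2 = 1296 ≡ 102 (mod 199)
3^64 ≡ 102^2 = 10404 ≡ 56 (mod 199)
99 = 64 + 32 + 2 + 1 in binary powers of 2.
So 3^99 ≡ 56 · 102 · 9 · 3 ≡ 198 (mod 199).
Since 3^d ≡ 198 (mod 199), base 3 does not prove 199 composite.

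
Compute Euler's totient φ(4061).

3900

Factor: 4061 = 31 · 131.
φ(4061) = (31−1) · (131−1) = 30 · 130 = 3900.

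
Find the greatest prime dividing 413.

59

413 = 7 · 59
59 is prime.
So 413 = 7 · 59; the largest prime factor is 59.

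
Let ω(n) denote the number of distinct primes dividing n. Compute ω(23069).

23069 = 17 · 1357
1357 = 23 · 59
23069 = 17 · 23 · 59, which has 3 distinct prime factors.

3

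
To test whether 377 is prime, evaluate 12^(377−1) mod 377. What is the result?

12^1 ≡ 12 (mod 377)
12^2 ≡ 12^2 = 144 ≡ 144 (mod 377)
12^4 ≡ 144^2 = 20736 ≡ 1 (mod 377)
12^8 ≡ 1^2 = 1 ≡ 1 (mod 377)
12^16 ≡ 1^2 = 1 ≡ 1 (mod 377)
12^32 ≡ 1^2 = 1 ≡ 1 (mod 377)
12^64 ≡ 1^2 = 1 ≡ 1 (mod 377)
12^128 ≡ 1^2 = 1 ≡ 1 (mod 377)
12^256 ≡ 1^2 = 1 ≡ 1 (mod 377)
376 = 256 + 64 + 32 + 16 + 8 in binary powers of 2.
So 12^376 ≡ 1 · 1 · 1 · 1 · 1 ≡ 1 (mod 377).
Since the result is 1, base 12 gives no evidence that 377 is composite.

1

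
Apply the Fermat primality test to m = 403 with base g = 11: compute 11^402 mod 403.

233

11^1 ≡ 11 (mod 403)
11^2 ≡ 11^2 = 121 ≡ 121 (mod 403)
11^4 ≡ 121^2 = 14641 ≡ 133 (mod 403)
11^8 ≡ 133^2 = 17689 ≡ 360 (mod 403)
11^16 ≡ 360^2 = 129600 ≡ 237 (mod 403)
11^32 ≡ 237^2 = 56169 ≡ 152 (mod 403)
11^64 ≡ 152^2 = 23104 ≡ 133 (mod 403)
11^128 ≡ 133^2 = 17689 ≡ 360 (mod 403)
11^256 ≡ 360^2 = 129600 ≡ 237 (mod 403)
402 = 256 + 128 + 16 + 2 in binary powers of 2.
So 11^402 ≡ 237 · 360 · 237 · 121 ≡ 233 (mod 403).
Since 233 ≠ 1, base 11 is a Fermat witness: 403 is composite.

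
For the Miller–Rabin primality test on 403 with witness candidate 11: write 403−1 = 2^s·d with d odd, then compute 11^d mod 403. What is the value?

403 − 1 = 402 = 2^1 · 201, so d = 201.
11^1 ≡ 11 (mod 403)
11^2 ≡ 11^2 = 121 ≡ 121 (mod 403)
11^4 ≡ 121^2 = 14641 ≡ 133 (mod 403)
11^8 ≡ 133^2 = 17689 ≡ 360 (mod 403)
11^16 ≡ 360^2 = 129600 ≡ 237 (mod 403)
11^32 ≡ 237^2 = 56169 ≡ 152 (mod 403)
11^64 ≡ 152^2 = 23104 ≡ 133 (mod 403)
11^128 ≡ 133^2 = 17689 ≡ 360 (mod 403)
201 = 128 + 64 + 8 + 1 in binary powers of 2.
So 11^201 ≡ 360 · 133 · 360 · 11 ≡ 151 (mod 403).
Squaring chain: 151; never reaches −1, so base 11 is a Miller–Rabin witness that 403 is composite.

151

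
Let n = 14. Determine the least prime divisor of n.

14 is even: 2 divides it.

2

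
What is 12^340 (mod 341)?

56

12^1 ≡ 12 (mod 341)
12^2 ≡ 12^2 = 144 ≡ 144 (mod 341)
12^4 ≡ 144^2 = 20736 ≡ 276 (mod 341)
12^8 ≡ 276^2 = 76176 ≡ 133 (mod 341)
12^16 ≡ 133^2 = 17689 ≡ 298 (mod 341)
12^32 ≡ 298^2 = 88804 ≡ 144 (mod 341)
12^64 ≡ 144^2 = 20736 ≡ 276 (mod 341)
12^128 ≡ 276^2 = 76176 ≡ 133 (mod 341)
12^256 ≡ 133^2 = 17689 ≡ 298 (mod 341)
340 = 256 + 64 + 16 + 4 in binary powers of 2.
So 12^340 ≡ 298 · 276 · 298 · 276 ≡ 56 (mod 341).
Since 56 ≠ 1, base 12 is a Fermat witness: 341 is composite.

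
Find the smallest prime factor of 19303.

97

19303 is odd.
Digit sum 16, not divisible by 3.
Ends in 3: not divisible by 5.
7: 19303 = 7·2757 + 4
11: 19303 = 11·1754 + 9
13: 19303 = 13·1484 + 11
17: 19303 = 17·1135 + 8
19: 19303 = 19·1015 + 18
23: 19303 = 23·839 + 6
29: 19303 = 29·665 + 18
31: 19303 = 31·622 + 21
37: 19303 = 37·521 + 26
41: 19303 = 41·470 + 33
43: 19303 = 43·448 + 39
47: 19303 = 47·410 + 33
53: 19303 = 53·364 + 11
59: 19303 = 59·327 + 10
61: 19303 = 61·316 + 27
67: 19303 = 67·288 + 7
71: 19303 = 71·271 + 62
73: 19303 = 73·264 + 31
79: 19303 = 79·244 + 27
83: 19303 = 83·232 + 47
89: 19303 = 89·216 + 79
97: 19303 = 97·199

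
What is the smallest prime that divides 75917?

89

75917 is odd.
Digit sum 29, not divisible by 3.
Ends in 7: not divisible by 5.
7: 75917 = 7·10845 + 2
11: 75917 = 11·6901 + 6
13: 75917 = 13·5839 + 10
17: 75917 = 17·4465 + 12
19: 75917 = 19·3995 + 12
23: 75917 = 23·3300 + 17
29: 75917 = 29·2617 + 24
31: 75917 = 31·2448 + 29
37: 75917 = 37·2051 + 30
41: 75917 = 41·1851 + 26
43: 75917 = 43·1765 + 22
47: 75917 = 47·1615 + 12
53: 75917 = 53·1432 + 21
59: 75917 = 59·1286 + 43
61: 75917 = 61·1244 + 33
67: 75917 = 67·1133 + 6
71: 75917 = 71·1069 + 18
73: 75917 = 73·1039 + 70
79: 75917 = 79·960 + 77
83: 75917 = 83·914 + 55
89: 75917 = 89·853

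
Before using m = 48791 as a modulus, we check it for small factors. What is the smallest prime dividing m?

48791 is odd.
Digit sum 29, not divisible by 3.
Ends in 1: not divisible by 5.
7: 48791 = 7·6970 + 1
11: 48791 = 11·4435 + 6
13: 48791 = 13·3753 + 2
17: 48791 = 17·2870 + 1
19: 48791 = 19·2567 + 18
23: 48791 = 23·2121 + 8
29: 48791 = 29·1682 + 13
31: 48791 = 31·1573 + 28
37: 48791 = 37·1318 + 25
41: 48791 = 41·1190 + 1
43: 48791 = 43·1134 + 29
47: 48791 = 47·1038 + 5
53: 48791 = 53·920 + 31
59: 48791 = 59·826 + 57
61: 48791 = 61·799 + 52
67: 48791 = 67·728 + 15
71: 48791 = 71·687 + 14
73: 48791 = 73·668 + 27
79: 48791 = 79·617 + 48
83: 48791 = 83·587 + 70
89: 48791 = 89·548 + 19
97: 48791 = 97·503

97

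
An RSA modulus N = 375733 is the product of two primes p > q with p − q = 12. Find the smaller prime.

607

Since p = q + 12, we have 375733 = q(q + 12), so q² + 12q − 375733 = 0.
Discriminant: 12² + 4·375733 = 144 + 1502932 = 1503076; √1503076 = 1226.
q = (−12 + 1226)/2 = 607, and p = q + 12 = 619.
Check: 607 · 619 = 375733.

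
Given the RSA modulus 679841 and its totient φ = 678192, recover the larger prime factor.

φ(n) = (p−1)(q−1) = n − (p+q) + 1, so p + q = 679841 − 678192 + 1 = 1650.
p and q are the roots of t² − 1650t + 679841 = 0.
Discriminant: 1650² − 4·679841 = 2722500 − 2719364 = 3136; √3136 = 56.
q = (1650 − 56)/2 = 797, p = (1650 + 56)/2 = 853.
Check: 797 · 853 = 679841.

853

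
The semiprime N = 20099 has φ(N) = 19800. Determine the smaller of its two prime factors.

φ(n) = (p−1)(q−1) = n − (p+q) + 1, so p + q = 20099 − 19800 + 1 = 300.
p and q are the roots of t² − 300t + 20099 = 0.
Discriminant: 300² − 4·20099 = 90000 − 80396 = 9604; √9604 = 98.
q = (300 − 98)/2 = 101, p = (300 + 98)/2 = 199.
Check: 101 · 199 = 20099.

101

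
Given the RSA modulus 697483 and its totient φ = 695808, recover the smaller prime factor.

769

φ(n) = (p−1)(q−1) = n − (p+q) + 1, so p + q = 697483 − 695808 + 1 = 1676.
p and q are the roots of t² − 1676t + 697483 = 0.
Discriminant: 1676² − 4·697483 = 2808976 − 2789932 = 19044; √19044 = 138.
q = (1676 − 138)/2 = 769, p = (1676 + 138)/2 = 907.
Check: 769 · 907 = 697483.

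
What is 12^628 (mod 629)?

12^1 ≡ 12 (mod 629)
12^2 ≡ 12^2 = 144 ≡ 144 (mod 629)
12^4 ≡ 144^2 = 20736 ≡ 608 (mod 629)
12^8 ≡ 608^2 = 369664 ≡ 441 (mod 629)
12^16 ≡ 441^2 = 194481 ≡ 120 (mod 629)
12^32 ≡ 120^2 = 14400 ≡ 562 (mod 629)
12^64 ≡ 562^2 = 315844 ≡ 86 (mod 629)
12^128 ≡ 86^2 = 7396 ≡ 477 (mod 629)
12^256 ≡ 477^2 = 227529 ≡ 460 (mod 629)
12^512 ≡ 460^2 = 211600 ≡ 256 (mod 629)
628 = 512 + 64 + 32 + 16 + 4 in binary powers of 2.
So 12^628 ≡ 256 · 86 · 562 · 120 · 608 ≡ 268 (mod 629).
Since 268 ≠ 1, base 12 is a Fermat witness: 629 is composite.

268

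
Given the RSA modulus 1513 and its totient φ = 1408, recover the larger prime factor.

89

φ(n) = (p−1)(q−1) = n − (p+q) + 1, so p + q = 1513 − 1408 + 1 = 106.
p and q are the roots of t² − 106t + 1513 = 0.
Discriminant: 106² − 4·1513 = 11236 − 6052 = 5184; √5184 = 72.
q = (106 − 72)/2 = 17, p = (106 + 72)/2 = 89.
Check: 17 · 89 = 1513.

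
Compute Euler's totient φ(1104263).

Factor: 1104263 = 71 · 103 · 151.
φ(1104263) = (71−1) · (103−1) · (151−1) = 70 · 102 · 150 = 1071000.

1071000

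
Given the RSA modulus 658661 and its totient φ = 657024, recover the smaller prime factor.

709

φ(n) = (p−1)(q−1) = n − (p+q) + 1, so p + q = 658661 − 657024 + 1 = 1638.
p and q are the roots of t² − 1638t + 658661 = 0.
Discriminant: 1638² − 4·658661 = 2683044 − 2634644 = 48400; √48400 = 220.
q = (1638 − 220)/2 = 709, p = (1638 + 220)/2 = 929.
Check: 709 · 929 = 658661.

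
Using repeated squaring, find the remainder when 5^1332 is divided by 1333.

838

5^1 ≡ 5 (mod 1333)
5^2 ≡ 5^2 = 25 ≡ 25 (mod 1333)
5^4 ≡ 25^2 = 625 ≡ 625 (mod 1333)
5^8 ≡ 625^2 = 390625 ≡ 56 (mod 1333)
5^16 ≡ 56^2 = 3136 ≡ 470 (mod 1333)
5^32 ≡ 470^2 = 220900 ≡ 955 (mod 1333)
5^64 ≡ 955^2 = 912025 ≡ 253 (mod 1333)
5^128 ≡ 253^2 = 64009 ≡ 25 (mod 1333)
5^256 ≡ 25^2 = 625 ≡ 625 (mod 1333)
5^512 ≡ 625^2 = 390625 ≡ 56 (mod 1333)
5^1024 ≡ 56^2 = 3136 ≡ 470 (mod 1333)
1332 = 1024 + 256 + 32 + 16 + 4 in binary powers of 2.
So 5^1332 ≡ 470 · 625 · 955 · 470 · 625 ≡ 838 (mod 1333).
Since 838 ≠ 1, base 5 is a Fermat witness: 1333 is composite.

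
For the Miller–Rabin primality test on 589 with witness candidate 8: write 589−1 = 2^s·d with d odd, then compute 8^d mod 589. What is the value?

589 − 1 = 588 = 2^2 · 147, so d = 147.
8^1 ≡ 8 (mod 589)
8^2 ≡ 8^2 = 64 ≡ 64 (mod 589)
8^4 ≡ 64^2 = 4096 ≡ 562 (mod 589)
8^8 ≡ 562^2 = 315844 ≡ 140 (mod 589)
8^16 ≡ 140^2 = 19600 ≡ 163 (mod 589)
8^32 ≡ 163^2 = 26569 ≡ 64 (mod 589)
8^64 ≡ 64^2 = 4096 ≡ 562 (mod 589)
8^128 ≡ 562^2 = 315844 ≡ 140 (mod 589)
147 = 128 + 16 + 2 + 1 in binary powers of 2.
So 8^147 ≡ 140 · 163 · 64 · 8 ≡ 436 (mod 589).
Squaring chain: 436 → 438; never reaches −1, so base 8 is a Miller–Rabin witness that 589 is composite.

436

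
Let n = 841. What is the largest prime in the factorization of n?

841 = 29 · 29
29 = 29 · 1
So 841 = 29^2; the largest prime factor is 29.

29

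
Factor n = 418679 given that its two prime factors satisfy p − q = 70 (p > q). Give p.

Since p = q + 70, we have 418679 = q(q + 70), so q² + 70q − 418679 = 0.
Discriminant: 70² + 4·418679 = 4900 + 1674716 = 1679616; √1679616 = 1296.
q = (−70 + 1296)/2 = 613, and p = q + 70 = 683.
Check: 613 · 683 = 418679.

683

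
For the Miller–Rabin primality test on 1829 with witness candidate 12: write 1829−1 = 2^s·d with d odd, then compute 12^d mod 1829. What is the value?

1543

1829 − 1 = 1828 = 2^2 · 457, so d = 457.
12^1 ≡ 12 (mod 1829)
12^2 ≡ 12^2 = 144 ≡ 144 (mod 1829)
12^4 ≡ 144^2 = 20736 ≡ 617 (mod 1829)
12^8 ≡ 617^2 = 380689 ≡ 257 (mod 1829)
12^16 ≡ 257^2 = 66049 ≡ 205 (mod 1829)
12^32 ≡ 205^2 = 42025 ≡ 1787 (mod 1829)
12^64 ≡ 1787^2 = 3193369 ≡ 1764 (mod 1829)
12^128 ≡ 1764^2 = 3111696 ≡ 567 (mod 1829)
12^256 ≡ 567^2 = 321489 ≡ 1414 (mod 1829)
457 = 256 + 128 + 64 + 8 + 1 in binary powers of 2.
So 12^457 ≡ 1414 · 567 · 1764 · 257 · 12 ≡ 1543 (mod 1829).
Squaring chain: 1543 → 1320; never reaches −1, so base 12 is a Miller–Rabin witness that 1829 is composite.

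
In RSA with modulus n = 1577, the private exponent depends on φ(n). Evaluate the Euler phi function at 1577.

Factor: 1577 = 19 · 83.
φ(1577) = (19−1) · (83−1) = 18 · 82 = 1476.

1476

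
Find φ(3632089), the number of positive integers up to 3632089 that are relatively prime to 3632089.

3558576

Factor: 3632089 = 103 · 179 · 197.
φ(3632089) = (103−1) · (179−1) · (197−1) = 102 · 178 · 196 = 3558576.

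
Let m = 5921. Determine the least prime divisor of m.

31

5921 is odd.
Digit sum 17, not divisible by 3.
Ends in 1: not divisible by 5.
7: 5921 = 7·845 + 6
11: 5921 = 11·538 + 3
13: 5921 = 13·455 + 6
17: 5921 = 17·348 + 5
19: 5921 = 19·311 + 12
23: 5921 = 23·257 + 10
29: 5921 = 29·204 + 5
31: 5921 = 31·191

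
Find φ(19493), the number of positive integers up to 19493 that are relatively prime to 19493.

Factor: 19493 = 101 · 193.
φ(19493) = (101−1) · (193−1) = 100 · 192 = 19200.

19200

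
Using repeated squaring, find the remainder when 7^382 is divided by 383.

7^1 ≡ 7 (mod 383)
7^2 ≡ 7^2 = 49 ≡ 49 (mod 383)
7^4 ≡ 49^2 = 2401 ≡ 103 (mod 383)
7^8 ≡ 103^2 = 10609 ≡ 268 (mod 383)
7^16 ≡ 268^2 = 71824 ≡ 203 (mod 383)
7^32 ≡ 203^2 = 41209 ≡ 228 (mod 383)
7^64 ≡ 228^2 = 51984 ≡ 279 (mod 383)
7^128 ≡ 279^2 = 77841 ≡ 92 (mod 383)
7^256 ≡ 92^2 = 8464 ≡ 38 (mod 383)
382 = 256 + 64 + 32 + 16 + 8 + 4 + 2 in binary powers of 2.
So 7^382 ≡ 38 · 279 · 228 · 203 · 268 · 103 · 49 ≡ 1 (mod 383).
Since the result is 1, base 7 gives no evidence that 383 is composite.

1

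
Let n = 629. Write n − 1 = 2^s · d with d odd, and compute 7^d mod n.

329

629 − 1 = 628 = 2^2 · 157, so d = 157.
7^1 ≡ 7 (mod 629)
7^2 ≡ 7^2 = 49 ≡ 49 (mod 629)
7^4 ≡ 49^2 = 2401 ≡ 514 (mod 629)
7^8 ≡ 514^2 = 264196 ≡ 16 (mod 629)
7^16 ≡ 16^2 = 256 ≡ 256 (mod 629)
7^32 ≡ 256^2 = 65536 ≡ 120 (mod 629)
7^64 ≡ 120^2 = 14400 ≡ 562 (mod 629)
7^128 ≡ 562^2 = 315844 ≡ 86 (mod 629)
157 = 128 + 16 + 8 + 4 + 1 in binary powers of 2.
So 7^157 ≡ 86 · 256 · 16 · 514 · 7 ≡ 329 (mod 629).
Squaring chain: 329 → 53; never reaches −1, so base 7 is a Miller–Rabin witness that 629 is composite.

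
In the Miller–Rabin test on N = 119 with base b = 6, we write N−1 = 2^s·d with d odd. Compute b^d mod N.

90

119 − 1 = 118 = 2^1 · 59, so d = 59.
6^1 ≡ 6 (mod 119)
6^2 ≡ 6^2 = 36 ≡ 36 (mod 119)
6^4 ≡ 36^2 = 1296 ≡ 106 (mod 119)
6^8 ≡ 106^2 = 11236 ≡ 50 (mod 119)
6^16 ≡ 50^2 = 2500 ≡ 1 (mod 119)
6^32 ≡ 1^2 = 1 ≡ 1 (mod 119)
59 = 32 + 16 + 8 + 2 + 1 in binary powers of 2.
So 6^59 ≡ 1 · 1 · 50 · 36 · 6 ≡ 90 (mod 119).
Squaring chain: 90; never reaches −1, so base 6 is a Miller–Rabin witness that 119 is composite.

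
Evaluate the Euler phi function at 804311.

775008

Factor: 804311 = 47 · 109 · 157.
φ(804311) = (47−1) · (109−1) · (157−1) = 46 · 108 · 156 = 775008.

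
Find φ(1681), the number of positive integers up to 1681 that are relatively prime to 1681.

1640

Factor: 1681 = 41^2.
φ(1681) = 41^1·(41−1) = 1640.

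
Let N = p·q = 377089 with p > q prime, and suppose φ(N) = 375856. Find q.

557

φ(n) = (p−1)(q−1) = n − (p+q) + 1, so p + q = 377089 − 375856 + 1 = 1234.
p and q are the roots of t² − 1234t + 377089 = 0.
Discriminant: 1234² − 4·377089 = 1522756 − 1508356 = 14400; √14400 = 120.
q = (1234 − 120)/2 = 557, p = (1234 + 120)/2 = 677.
Check: 557 · 677 = 377089.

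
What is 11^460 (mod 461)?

11^1 ≡ 11 (mod 461)
11^2 ≡ 11^2 = 121 ≡ 121 (mod 461)
11^4 ≡ 121^2 = 14641 ≡ 350 (mod 461)
11^8 ≡ 350^2 = 122500 ≡ 335 (mod 461)
11^16 ≡ 335^2 = 112225 ≡ 202 (mod 461)
11^32 ≡ 202^2 = 40804 ≡ 236 (mod 461)
11^64 ≡ 236^2 = 55696 ≡ 376 (mod 461)
11^128 ≡ 376^2 = 141376 ≡ 310 (mod 461)
11^256 ≡ 310^2 = 96100 ≡ 212 (mod 461)
460 = 256 + 128 + 64 + 8 + 4 in binary powers of 2.
So 11^460 ≡ 212 · 310 · 376 · 335 · 350 ≡ 1 (mod 461).
Since the result is 1, base 11 gives no evidence that 461 is composite.

1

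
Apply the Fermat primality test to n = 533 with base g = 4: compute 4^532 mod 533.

139

4^1 ≡ 4 (mod 533)
4^2 ≡ 4^2 = 16 ≡ 16 (mod 533)
4^4 ≡ 16^2 = 256 ≡ 256 (mod 533)
4^8 ≡ 256^2 = 65536 ≡ 510 (mod 533)
4^16 ≡ 510^2 = 260100 ≡ 529 (mod 533)
4^32 ≡ 529^2 = 279841 ≡ 16 (mod 533)
4^64 ≡ 16^2 = 256 ≡ 256 (mod 533)
4^128 ≡ 256^2 = 65536 ≡ 510 (mod 533)
4^256 ≡ 510^2 = 260100 ≡ 529 (mod 533)
4^512 ≡ 529^2 = 279841 ≡ 16 (mod 533)
532 = 512 + 16 + 4 in binary powers of 2.
So 4^532 ≡ 16 · 529 · 256 ≡ 139 (mod 533).
Since 139 ≠ 1, base 4 is a Fermat witness: 533 is composite.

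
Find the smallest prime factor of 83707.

83707 is odd.
Digit sum 25, not divisible by 3.
Ends in 7: not divisible by 5.
7: 83707 = 7·11958 + 1
11: 83707 = 11·7609 + 8
13: 83707 = 13·6439

13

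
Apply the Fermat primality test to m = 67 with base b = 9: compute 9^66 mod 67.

9^1 ≡ 9 (mod 67)
9^2 ≡ 9^2 = 81 ≡ 14 (mod 67)
9^4 ≡ 14^2 = 196 ≡ 62 (mod 67)
9^8 ≡ 62^2 = 3844 ≡ 25 (mod 67)
9^16 ≡ 25^2 = 625 ≡ 22 (mod 67)
9^32 ≡ 22^2 = 484 ≡ 15 (mod 67)
9^64 ≡ 15^2 = 225 ≡ 24 (mod 67)
66 = 64 + 2 in binary powers of 2.
So 9^66 ≡ 24 · 14 ≡ 1 (mod 67).
Since the result is 1, base 9 gives no evidence that 67 is composite.

1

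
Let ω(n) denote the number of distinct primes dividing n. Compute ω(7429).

7429 = 17 · 437
437 = 19 · 23
7429 = 17 · 19 · 23, which has 3 distinct prime factors.

3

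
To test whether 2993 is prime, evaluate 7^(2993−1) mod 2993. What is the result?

7^1 ≡ 7 (mod 2993)
7^2 ≡ 7^2 = 49 ≡ 49 (mod 2993)
7^4 ≡ 49^2 = 2401 ≡ 2401 (mod 2993)
7^8 ≡ 2401^2 = 5764801 ≡ 283 (mod 2993)
7^16 ≡ 283^2 = 80089 ≡ 2271 (mod 2993)
7^32 ≡ 2271^2 = 5157441 ≡ 502 (mod 2993)
7^64 ≡ 502^2 = 252004 ≡ 592 (mod 2993)
7^128 ≡ 592^2 = 350464 ≡ 283 (mod 2993)
7^256 ≡ 283^2 = 80089 ≡ 2271 (mod 2993)
7^512 ≡ 2271^2 = 5157441 ≡ 502 (mod 2993)
7^1024 ≡ 502^2 = 252004 ≡ 592 (mod 2993)
7^2048 ≡ 592^2 = 350464 ≡ 283 (mod 2993)
2992 = 2048 + 512 + 256 + 128 + 32 + 16 in binary powers of 2.
So 7^2992 ≡ 283 · 502 · 2271 · 283 · 502 · 2271 ≡ 1322 (mod 2993).
Since 1322 ≠ 1, base 7 is a Fermat witness: 2993 is composite.

1322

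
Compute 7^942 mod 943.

7^1 ≡ 7 (mod 943)
7^2 ≡ 7^2 = 49 ≡ 49 (mod 943)
7^4 ≡ 49^2 = 2401 ≡ 515 (mod 943)
7^8 ≡ 515^2 = 265225 ≡ 242 (mod 943)
7^16 ≡ 242^2 = 58564 ≡ 98 (mod 943)
7^32 ≡ 98^2 = 9604 ≡ 174 (mod 943)
7^64 ≡ 174^2 = 30276 ≡ 100 (mod 943)
7^128 ≡ 100^2 = 10000 ≡ 570 (mod 943)
7^256 ≡ 570^2 = 324900 ≡ 508 (mod 943)
7^512 ≡ 508^2 = 258064 ≡ 625 (mod 943)
942 = 512 + 256 + 128 + 32 + 8 + 4 + 2 in binary powers of 2.
So 7^942 ≡ 625 · 508 · 570 · 174 · 242 · 515 · 49 ≡ 156 (mod 943).
Since 156 ≠ 1, base 7 is a Fermat witness: 943 is composite.

156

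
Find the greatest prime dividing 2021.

2021 = 43 · 47
47 is prime.
So 2021 = 43 · 47; the largest prime factor is 47.

47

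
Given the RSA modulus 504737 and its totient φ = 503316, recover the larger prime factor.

739

φ(n) = (p−1)(q−1) = n − (p+q) + 1, so p + q = 504737 − 503316 + 1 = 1422.
p and q are the roots of t² − 1422t + 504737 = 0.
Discriminant: 1422² − 4·504737 = 2022084 − 2018948 = 3136; √3136 = 56.
q = (1422 − 56)/2 = 683, p = (1422 + 56)/2 = 739.
Check: 683 · 739 = 504737.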